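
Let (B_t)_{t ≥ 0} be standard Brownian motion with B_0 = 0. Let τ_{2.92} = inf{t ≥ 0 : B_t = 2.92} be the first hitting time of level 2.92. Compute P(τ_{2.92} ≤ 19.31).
P(τ_{2.92} ≤ 19.31) = 2(1 − Φ(2.92/√19.31)) = 2(1 − Φ(0.6645)) ≈ 0.5064

By the reflection principle for standard BM, P(τ_b ≤ t) = 2 · P(B_t ≥ b). Since B_t ~ N(0, t), P(B_t ≥ 2.92) = 1 − Φ(2.92/√t) = 1 − Φ(2.92/√19.31) = 1 − Φ(0.6645) ≈ 0.25319. Doubling: P(τ_{2.92} ≤ 19.31) ≈ 2 · 0.25319 = 0.50638 ≈ 0.5064.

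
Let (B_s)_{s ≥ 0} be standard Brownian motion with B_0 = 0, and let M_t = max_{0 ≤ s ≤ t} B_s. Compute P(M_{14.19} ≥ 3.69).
P(M_{14.19} ≥ 3.69) = 2·P(B_{14.19} ≥ 3.69) = 2(1 − Φ(3.69/√14.19)) ≈ 0.3273

By the reflection principle for Brownian motion, P(M_t ≥ a) = 2 · P(B_t ≥ a) for a ≥ 0. Since B_t ~ N(0, t), P(B_t ≥ 3.69) = 1 − Φ(3.69/√t) = 1 − Φ(3.69/√14.19) = 1 − Φ(0.9796). So
  P(M_{14.19} ≥ 3.69) = 2(1 − Φ(0.9796)) ≈ 0.3273.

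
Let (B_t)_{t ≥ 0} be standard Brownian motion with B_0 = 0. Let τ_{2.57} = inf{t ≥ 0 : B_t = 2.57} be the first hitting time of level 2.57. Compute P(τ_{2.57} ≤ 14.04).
P(τ_{2.57} ≤ 14.04) = 2(1 − Φ(2.57/√14.04)) = 2(1 − Φ(0.6859)) ≈ 0.4928

By the reflection principle for standard BM, P(τ_b ≤ t) = 2 · P(B_t ≥ b). Since B_t ~ N(0, t), P(B_t ≥ 2.57) = 1 − Φ(2.57/√t) = 1 − Φ(2.57/√14.04) = 1 − Φ(0.6859) ≈ 0.24639. Doubling: P(τ_{2.57} ≤ 14.04) ≈ 2 · 0.24639 = 0.49278 ≈ 0.4928.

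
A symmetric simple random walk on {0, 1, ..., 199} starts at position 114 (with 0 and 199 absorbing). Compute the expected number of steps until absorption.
E[τ | X_0 = 114] = 9690

Let v_k = E[τ | X_0 = k]. Boundary: v_0 = v_199 = 0. Recurrence: v_k = 1 + (v_{k-1} + v_{k+1})/2 for 1 ≤ k ≤ 198. The particular solution to v_k − (v_{k-1} + v_{k+1})/2 = 1 is v_k = −k^2. Adding homogeneous solution A + B k and matching boundaries gives v_k = k (199 − k). Substituting k = 114: v_114 = 114 · 85 = 9690.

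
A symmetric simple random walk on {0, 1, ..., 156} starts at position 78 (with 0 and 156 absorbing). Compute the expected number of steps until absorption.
E[τ | X_0 = 78] = 6084

Let v_k = E[τ | X_0 = k]. Boundary: v_0 = v_156 = 0. Recurrence: v_k = 1 + (v_{k-1} + v_{k+1})/2 for 1 ≤ k ≤ 155. The particular solution to v_k − (v_{k-1} + v_{k+1})/2 = 1 is v_k = −k^2. Adding homogeneous solution A + B k and matching boundaries gives v_k = k (156 − k). Substituting k = 78: v_78 = 78 · 78 = 6084.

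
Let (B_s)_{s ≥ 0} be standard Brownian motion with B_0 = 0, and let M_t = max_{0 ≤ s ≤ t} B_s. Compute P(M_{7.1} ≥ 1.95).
P(M_{7.1} ≥ 1.95) = 2·P(B_{7.1} ≥ 1.95) = 2(1 − Φ(1.95/√7.1)) ≈ 0.4643

By the reflection principle for Brownian motion, P(M_t ≥ a) = 2 · P(B_t ≥ a) for a ≥ 0. Since B_t ~ N(0, t), P(B_t ≥ 1.95) = 1 − Φ(1.95/√t) = 1 − Φ(1.95/√7.1) = 1 − Φ(0.7318). So
  P(M_{7.1} ≥ 1.95) = 2(1 − Φ(0.7318)) ≈ 0.4643.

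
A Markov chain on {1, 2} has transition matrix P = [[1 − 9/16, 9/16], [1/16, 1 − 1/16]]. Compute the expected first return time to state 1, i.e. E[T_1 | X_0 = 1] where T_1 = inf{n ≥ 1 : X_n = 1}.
E[T_1 | X_0 = 1] = 1/π_1 = 10

For an irreducible recurrent Markov chain with stationary distribution π, E[T_i | X_0 = i] = 1/π_i (Kac's formula). Here π_1 = (1/16)/(9/16 + 1/16) = (1/16)/(5/8) = 1/10, so E[T_1 | X_0 = 1] = 1/π_1 = (9/16 + 1/16)/(1/16) = (5/8)/(1/16) = 10.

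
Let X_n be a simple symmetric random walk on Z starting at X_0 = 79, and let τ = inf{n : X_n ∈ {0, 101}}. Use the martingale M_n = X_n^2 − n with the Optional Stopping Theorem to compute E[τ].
E[τ] = 1738

M_n = X_n^2 − n is a martingale (since E[X_{n+1}^2 | F_n] = X_n^2 + 1). By OST (τ has finite mean in a bounded region), E[M_τ] = E[M_0] = X_0^2 − 0 = 79^2 = 6241. Also E[M_τ] = E[X_τ^2] − E[τ]. The walk exits at 0 or 101, with P(hit 101 first) = 79/101, so E[X_τ^2] = 101^2 · 79/101 + 0 = 7979. Thus E[τ] = E[X_τ^2] − E[M_τ] = 7979 − 6241 = 1738 = 79(101 − 79) = 1738.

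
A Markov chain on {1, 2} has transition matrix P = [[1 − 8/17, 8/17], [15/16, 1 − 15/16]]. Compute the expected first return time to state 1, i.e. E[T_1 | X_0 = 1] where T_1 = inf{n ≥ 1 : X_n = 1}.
E[T_1 | X_0 = 1] = 1/π_1 = 383/255

For an irreducible recurrent Markov chain with stationary distribution π, E[T_i | X_0 = i] = 1/π_i (Kac's formula). Here π_1 = (15/16)/(8/17 + 15/16) = (15/16)/(383/272) = 255/383, so E[T_1 | X_0 = 1] = 1/π_1 = (8/17 + 15/16)/(15/16) = (383/272)/(15/16) = 383/255.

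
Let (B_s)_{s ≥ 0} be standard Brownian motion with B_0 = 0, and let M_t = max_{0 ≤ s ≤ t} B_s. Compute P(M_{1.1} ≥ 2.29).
P(M_{1.1} ≥ 2.29) = 2·P(B_{1.1} ≥ 2.29) = 2(1 − Φ(2.29/√1.1)) ≈ 0.0290

By the reflection principle for Brownian motion, P(M_t ≥ a) = 2 · P(B_t ≥ a) for a ≥ 0. Since B_t ~ N(0, t), P(B_t ≥ 2.29) = 1 − Φ(2.29/√t) = 1 − Φ(2.29/√1.1) = 1 − Φ(2.1834). So
  P(M_{1.1} ≥ 2.29) = 2(1 − Φ(2.1834)) ≈ 0.0290.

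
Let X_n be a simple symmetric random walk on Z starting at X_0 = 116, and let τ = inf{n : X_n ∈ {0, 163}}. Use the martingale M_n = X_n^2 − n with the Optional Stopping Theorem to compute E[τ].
E[τ] = 5452

M_n = X_n^2 − n is a martingale (since E[X_{n+1}^2 | F_n] = X_n^2 + 1). By OST (τ has finite mean in a bounded region), E[M_τ] = E[M_0] = X_0^2 − 0 = 116^2 = 13456. Also E[M_τ] = E[X_τ^2] − E[τ]. The walk exits at 0 or 163, with P(hit 163 first) = 116/163, so E[X_τ^2] = 163^2 · 116/163 + 0 = 18908. Thus E[τ] = E[X_τ^2] − E[M_τ] = 18908 − 13456 = 5452 = 116(163 − 116) = 5452.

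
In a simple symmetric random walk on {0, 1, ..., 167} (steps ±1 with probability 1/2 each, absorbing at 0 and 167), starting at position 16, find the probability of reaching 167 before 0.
P(hit 167 before 0) = 16/167

Let u_k = P(hit 167 before 0 | start at k). Then u_0 = 0, u_167 = 1, and u_k = u_{k-1}/2 + u_{k+1}/2 for 1 ≤ k ≤ 166. This harmonic recurrence is solved by u_k = k/167, giving u_16 = 16/167.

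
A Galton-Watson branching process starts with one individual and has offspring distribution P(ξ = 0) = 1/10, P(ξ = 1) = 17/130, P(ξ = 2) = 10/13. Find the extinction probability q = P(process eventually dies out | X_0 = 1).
q = 13/100

The pgf is f(s) = 1/10 + 17/130·s + 10/13·s². The extinction probability q is the smallest fixed point of f in [0, 1]. Setting s = f(s):
  10/13·s² + (17/130 − 1)·s + 1/10 = 0
  10/13·s² − (1/10 + 10/13)·s + 1/10 = 0
which factors as (s − 1)·(10/13·s − 1/10) = 0, giving roots s = 1 and s = (1/10)/(10/13) = 13/100.
Mean offspring μ = 17/130 + 2·10/13 = 217/130 > 1 (supercritical), so q < 1. The extinction probability is the smaller root: q = (1/10)/(10/13) = 13/100.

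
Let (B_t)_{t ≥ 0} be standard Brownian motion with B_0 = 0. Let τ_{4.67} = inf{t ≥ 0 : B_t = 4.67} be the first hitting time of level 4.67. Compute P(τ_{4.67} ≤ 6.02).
P(τ_{4.67} ≤ 6.02) = 2(1 − Φ(4.67/√6.02)) = 2(1 − Φ(1.9033)) ≈ 0.0570

By the reflection principle for standard BM, P(τ_b ≤ t) = 2 · P(B_t ≥ b). Since B_t ~ N(0, t), P(B_t ≥ 4.67) = 1 − Φ(4.67/√t) = 1 − Φ(4.67/√6.02) = 1 − Φ(1.9033) ≈ 0.02850. Doubling: P(τ_{4.67} ≤ 6.02) ≈ 2 · 0.02850 = 0.05700 ≈ 0.0570.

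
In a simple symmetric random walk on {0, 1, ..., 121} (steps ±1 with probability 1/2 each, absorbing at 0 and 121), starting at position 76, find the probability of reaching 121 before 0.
P(hit 121 before 0) = 76/121

Let u_k = P(hit 121 before 0 | start at k). Then u_0 = 0, u_121 = 1, and u_k = u_{k-1}/2 + u_{k+1}/2 for 1 ≤ k ≤ 120. This harmonic recurrence is solved by u_k = k/121, giving u_76 = 76/121.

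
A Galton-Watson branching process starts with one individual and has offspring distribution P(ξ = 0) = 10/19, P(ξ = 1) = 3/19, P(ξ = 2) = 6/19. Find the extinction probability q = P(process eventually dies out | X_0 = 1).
q = 1

Mean offspring μ = 0·10/19 + 1·3/19 + 2·6/19 = 15/19 ≤ 1. For μ ≤ 1 with offspring not concentrated at 1, the Galton-Watson process goes extinct almost surely, so q = 1.
(Algebraic check: The pgf is f(s) = 10/19 + 3/19·s + 6/19·s². The extinction probability q is the smallest fixed point of f in [0, 1]. Setting s = f(s):
  6/19·s² + (3/19 − 1)·s + 10/19 = 0
  6/19·s² − (10/19 + 6/19)·s + 10/19 = 0
which factors as (s − 1)·(6/19·s − 10/19) = 0, giving roots s = 1 and s = (10/19)/(6/19) = 5/3. Since 5/3 ≥ 1, the smallest root in [0, 1] is s = 1.)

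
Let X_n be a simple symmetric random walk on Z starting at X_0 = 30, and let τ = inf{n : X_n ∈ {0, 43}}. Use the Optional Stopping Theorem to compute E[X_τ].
E[X_τ] = 30

X_n is a martingale and τ is a bounded-mean stopping time (indeed τ is finite a.s. with bounded expectation since the walk is in a bounded region). By the OST, E[X_τ] = E[X_0] = 30. Equivalently: E[X_τ] = 43 · P(hit 43 first) + 0 · P(hit 0 first) = 43 · (30/43) = 30.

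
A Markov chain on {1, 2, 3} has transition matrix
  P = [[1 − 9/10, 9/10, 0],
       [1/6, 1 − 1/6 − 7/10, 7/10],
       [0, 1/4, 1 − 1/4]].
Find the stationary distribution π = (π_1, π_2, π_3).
π = (25/538, 135/538, 189/269)

This is a birth-death chain on three states, which satisfies detailed balance: π_1 · P_{12} = π_2 · P_{21} and π_2 · P_{23} = π_3 · P_{32}.
From π_1 · 9/10 = π_2 · 1/6: π_2/π_1 = (9/10)/(1/6) = 27/5.
From π_2 · 7/10 = π_3 · 1/4: π_3/π_2 = (7/10)/(1/4) = 14/5.
Take π_1 proportional to 1; then unnormalized π = (1, 27/5, 378/25). Normalize by dividing by the sum 538/25:
  π = (25/538, 135/538, 189/269).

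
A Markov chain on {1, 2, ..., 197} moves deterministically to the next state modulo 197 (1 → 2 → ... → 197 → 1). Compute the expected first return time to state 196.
E[T_196 | X_0 = 196] = 197

The chain cycles deterministically, so starting at state 196 it returns in exactly 197 steps. Equivalently, the stationary distribution is uniform π_j = 1/197 for every state j, so by Kac's formula E[T_196] = 1/π_196 = 197.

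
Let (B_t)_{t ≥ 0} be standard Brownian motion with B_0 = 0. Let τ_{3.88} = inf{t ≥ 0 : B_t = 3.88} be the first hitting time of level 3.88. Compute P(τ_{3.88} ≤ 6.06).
P(τ_{3.88} ≤ 6.06) = 2(1 − Φ(3.88/√6.06)) = 2(1 − Φ(1.5761)) ≈ 0.1150

By the reflection principle for standard BM, P(τ_b ≤ t) = 2 · P(B_t ≥ b). Since B_t ~ N(0, t), P(B_t ≥ 3.88) = 1 − Φ(3.88/√t) = 1 − Φ(3.88/√6.06) = 1 − Φ(1.5761) ≈ 0.05750. Doubling: P(τ_{3.88} ≤ 6.06) ≈ 2 · 0.05750 = 0.11500 ≈ 0.1150.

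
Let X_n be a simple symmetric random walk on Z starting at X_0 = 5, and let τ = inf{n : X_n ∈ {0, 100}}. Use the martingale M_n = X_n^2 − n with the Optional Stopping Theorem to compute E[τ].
E[τ] = 475

M_n = X_n^2 − n is a martingale (since E[X_{n+1}^2 | F_n] = X_n^2 + 1). By OST (τ has finite mean in a bounded region), E[M_τ] = E[M_0] = X_0^2 − 0 = 5^2 = 25. Also E[M_τ] = E[X_τ^2] − E[τ]. The walk exits at 0 or 100, with P(hit 100 first) = 5/100, so E[X_τ^2] = 100^2 · 5/100 + 0 = 500. Thus E[τ] = E[X_τ^2] − E[M_τ] = 500 − 25 = 475 = 5(100 − 5) = 475.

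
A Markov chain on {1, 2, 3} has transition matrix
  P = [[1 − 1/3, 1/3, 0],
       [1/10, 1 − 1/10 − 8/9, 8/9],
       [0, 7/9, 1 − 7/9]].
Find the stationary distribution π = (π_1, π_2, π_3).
π = (7/57, 70/171, 80/171)

This is a birth-death chain on three states, which satisfies detailed balance: π_1 · P_{12} = π_2 · P_{21} and π_2 · P_{23} = π_3 · P_{32}.
From π_1 · 1/3 = π_2 · 1/10: π_2/π_1 = (1/3)/(1/10) = 10/3.
From π_2 · 8/9 = π_3 · 7/9: π_3/π_2 = (8/9)/(7/9) = 8/7.
Take π_1 proportional to 1; then unnormalized π = (1, 10/3, 80/21). Normalize by dividing by the sum 57/7:
  π = (7/57, 70/171, 80/171).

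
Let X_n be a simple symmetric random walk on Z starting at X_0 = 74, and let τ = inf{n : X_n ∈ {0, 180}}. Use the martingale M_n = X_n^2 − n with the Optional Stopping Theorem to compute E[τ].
E[τ] = 7844

M_n = X_n^2 − n is a martingale (since E[X_{n+1}^2 | F_n] = X_n^2 + 1). By OST (τ has finite mean in a bounded region), E[M_τ] = E[M_0] = X_0^2 − 0 = 74^2 = 5476. Also E[M_τ] = E[X_τ^2] − E[τ]. The walk exits at 0 or 180, with P(hit 180 first) = 74/180, so E[X_τ^2] = 180^2 · 74/180 + 0 = 13320. Thus E[τ] = E[X_τ^2] − E[M_τ] = 13320 − 5476 = 7844 = 74(180 − 74) = 7844.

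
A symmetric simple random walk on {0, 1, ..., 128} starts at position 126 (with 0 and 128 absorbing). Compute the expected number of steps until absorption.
E[τ | X_0 = 126] = 252

Let v_k = E[τ | X_0 = k]. Boundary: v_0 = v_128 = 0. Recurrence: v_k = 1 + (v_{k-1} + v_{k+1})/2 for 1 ≤ k ≤ 127. The particular solution to v_k − (v_{k-1} + v_{k+1})/2 = 1 is v_k = −k^2. Adding homogeneous solution A + B k and matching boundaries gives v_k = k (128 − k). Substituting k = 126: v_126 = 126 · 2 = 252.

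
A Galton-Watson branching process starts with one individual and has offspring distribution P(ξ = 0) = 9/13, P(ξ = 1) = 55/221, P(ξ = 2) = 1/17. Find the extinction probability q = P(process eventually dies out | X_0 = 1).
q = 1

Mean offspring μ = 0·9/13 + 1·55/221 + 2·1/17 = 81/221 ≤ 1. For μ ≤ 1 with offspring not concentrated at 1, the Galton-Watson process goes extinct almost surely, so q = 1.
(Algebraic check: The pgf is f(s) = 9/13 + 55/221·s + 1/17·s². The extinction probability q is the smallest fixed point of f in [0, 1]. Setting s = f(s):
  1/17·s² + (55/221 − 1)·s + 9/13 = 0
  1/17·s² − (9/13 + 1/17)·s + 9/13 = 0
which factors as (s − 1)·(1/17·s − 9/13) = 0, giving roots s = 1 and s = (9/13)/(1/17) = 153/13. Since 153/13 ≥ 1, the smallest root in [0, 1] is s = 1.)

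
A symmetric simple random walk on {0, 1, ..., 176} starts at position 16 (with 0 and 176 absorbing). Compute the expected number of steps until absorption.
E[τ | X_0 = 16] = 2560

Let v_k = E[τ | X_0 = k]. Boundary: v_0 = v_176 = 0. Recurrence: v_k = 1 + (v_{k-1} + v_{k+1})/2 for 1 ≤ k ≤ 175. The particular solution to v_k − (v_{k-1} + v_{k+1})/2 = 1 is v_k = −k^2. Adding homogeneous solution A + B k and matching boundaries gives v_k = k (176 − k). Substituting k = 16: v_16 = 16 · 160 = 2560.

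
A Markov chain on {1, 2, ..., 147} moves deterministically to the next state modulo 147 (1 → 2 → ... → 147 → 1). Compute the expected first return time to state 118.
E[T_118 | X_0 = 118] = 147

The chain cycles deterministically, so starting at state 118 it returns in exactly 147 steps. Equivalently, the stationary distribution is uniform π_j = 1/147 for every state j, so by Kac's formula E[T_118] = 1/π_118 = 147.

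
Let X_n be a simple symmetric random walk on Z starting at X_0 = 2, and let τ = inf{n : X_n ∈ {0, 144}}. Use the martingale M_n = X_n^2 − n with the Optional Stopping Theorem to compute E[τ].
E[τ] = 284

M_n = X_n^2 − n is a martingale (since E[X_{n+1}^2 | F_n] = X_n^2 + 1). By OST (τ has finite mean in a bounded region), E[M_τ] = E[M_0] = X_0^2 − 0 = 2^2 = 4. Also E[M_τ] = E[X_τ^2] − E[τ]. The walk exits at 0 or 144, with P(hit 144 first) = 2/144, so E[X_τ^2] = 144^2 · 2/144 + 0 = 288. Thus E[τ] = E[X_τ^2] − E[M_τ] = 288 − 4 = 284 = 2(144 − 2) = 284.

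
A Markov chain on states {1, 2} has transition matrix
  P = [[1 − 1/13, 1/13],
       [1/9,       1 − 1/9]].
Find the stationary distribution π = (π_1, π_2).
π_1 = 13/22, π_2 = 9/22

Solve πP = π with π_1 + π_2 = 1. From πP = π: π_1 · (1 − 1/13) + π_2 · 1/9 = π_1 ⇒ π_2 · 1/9 = π_1 · 1/13 ⇒ π_2/π_1 = (1/13)/(1/9) = 9/13. Together with π_1 + π_2 = 1:
  π_1 = (1/9)/(1/13 + 1/9) = (1/9)/(22/117) = 13/22,
  π_2 = (1/13)/(1/13 + 1/9) = (1/13)/(22/117) = 9/22.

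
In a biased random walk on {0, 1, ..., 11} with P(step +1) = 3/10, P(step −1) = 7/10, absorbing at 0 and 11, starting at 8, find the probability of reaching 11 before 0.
P(hit 11 before 0) = (1 − (7/3)^8) / (1 − (7/3)^11) = 38868120/494287399

Let u_k denote P(reach 11 before 0 | start at k). Boundary: u_0 = 0, u_11 = 1. Recurrence: u_k = 3/10·u_{k+1} + 7/10·u_{k-1} for 1 ≤ k ≤ 10. Try u_k = A + B·r^k with r = q/p = (7/10)/(3/10) = 7/3. Substitution satisfies the recurrence; boundary conditions give:
  u_k = (1 − r^k) / (1 − r^N) = (1 − (7/3)^8) / (1 − (7/3)^11) = 38868120/494287399.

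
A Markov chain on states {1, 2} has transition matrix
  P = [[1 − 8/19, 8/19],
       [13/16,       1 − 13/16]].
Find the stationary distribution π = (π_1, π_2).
π_1 = 247/375, π_2 = 128/375

Solve πP = π with π_1 + π_2 = 1. From πP = π: π_1 · (1 − 8/19) + π_2 · 13/16 = π_1 ⇒ π_2 · 13/16 = π_1 · 8/19 ⇒ π_2/π_1 = (8/19)/(13/16) = 128/247. Together with π_1 + π_2 = 1:
  π_1 = (13/16)/(8/19 + 13/16) = (13/16)/(375/304) = 247/375,
  π_2 = (8/19)/(8/19 + 13/16) = (8/19)/(375/304) = 128/375.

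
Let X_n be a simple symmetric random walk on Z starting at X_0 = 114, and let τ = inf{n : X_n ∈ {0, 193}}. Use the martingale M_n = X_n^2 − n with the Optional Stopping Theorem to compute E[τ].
E[τ] = 9006

M_n = X_n^2 − n is a martingale (since E[X_{n+1}^2 | F_n] = X_n^2 + 1). By OST (τ has finite mean in a bounded region), E[M_τ] = E[M_0] = X_0^2 − 0 = 114^2 = 12996. Also E[M_τ] = E[X_τ^2] − E[τ]. The walk exits at 0 or 193, with P(hit 193 first) = 114/193, so E[X_τ^2] = 193^2 · 114/193 + 0 = 22002. Thus E[τ] = E[X_τ^2] − E[M_τ] = 22002 − 12996 = 9006 = 114(193 − 114) = 9006.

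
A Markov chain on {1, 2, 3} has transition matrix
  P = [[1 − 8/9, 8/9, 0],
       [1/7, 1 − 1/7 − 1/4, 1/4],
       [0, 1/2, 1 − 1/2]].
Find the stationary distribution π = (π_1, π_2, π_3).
π = (3/31, 56/93, 28/93)

This is a birth-death chain on three states, which satisfies detailed balance: π_1 · P_{12} = π_2 · P_{21} and π_2 · P_{23} = π_3 · P_{32}.
From π_1 · 8/9 = π_2 · 1/7: π_2/π_1 = (8/9)/(1/7) = 56/9.
From π_2 · 1/4 = π_3 · 1/2: π_3/π_2 = (1/4)/(1/2) = 1/2.
Take π_1 proportional to 1; then unnormalized π = (1, 56/9, 28/9). Normalize by dividing by the sum 31/3:
  π = (3/31, 56/93, 28/93).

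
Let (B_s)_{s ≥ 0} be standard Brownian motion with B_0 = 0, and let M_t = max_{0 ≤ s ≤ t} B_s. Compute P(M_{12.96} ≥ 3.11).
P(M_{12.96} ≥ 3.11) = 2·P(B_{12.96} ≥ 3.11) = 2(1 − Φ(3.11/√12.96)) ≈ 0.3876

By the reflection principle for Brownian motion, P(M_t ≥ a) = 2 · P(B_t ≥ a) for a ≥ 0. Since B_t ~ N(0, t), P(B_t ≥ 3.11) = 1 − Φ(3.11/√t) = 1 − Φ(3.11/√12.96) = 1 − Φ(0.8639). So
  P(M_{12.96} ≥ 3.11) = 2(1 − Φ(0.8639)) ≈ 0.3876.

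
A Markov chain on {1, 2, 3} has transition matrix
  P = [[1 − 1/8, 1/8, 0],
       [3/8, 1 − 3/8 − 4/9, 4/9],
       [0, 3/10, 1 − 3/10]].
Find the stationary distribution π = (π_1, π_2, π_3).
π = (81/148, 27/148, 10/37)

This is a birth-death chain on three states, which satisfies detailed balance: π_1 · P_{12} = π_2 · P_{21} and π_2 · P_{23} = π_3 · P_{32}.
From π_1 · 1/8 = π_2 · 3/8: π_2/π_1 = (1/8)/(3/8) = 1/3.
From π_2 · 4/9 = π_3 · 3/10: π_3/π_2 = (4/9)/(3/10) = 40/27.
Take π_1 proportional to 1; then unnormalized π = (1, 1/3, 40/81). Normalize by dividing by the sum 148/81:
  π = (81/148, 27/148, 10/37).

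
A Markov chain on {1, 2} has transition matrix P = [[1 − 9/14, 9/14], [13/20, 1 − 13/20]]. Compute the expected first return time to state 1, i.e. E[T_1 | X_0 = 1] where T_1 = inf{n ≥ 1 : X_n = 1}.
E[T_1 | X_0 = 1] = 1/π_1 = 181/91

For an irreducible recurrent Markov chain with stationary distribution π, E[T_i | X_0 = i] = 1/π_i (Kac's formula). Here π_1 = (13/20)/(9/14 + 13/20) = (13/20)/(181/140) = 91/181, so E[T_1 | X_0 = 1] = 1/π_1 = (9/14 + 13/20)/(13/20) = (181/140)/(13/20) = 181/91.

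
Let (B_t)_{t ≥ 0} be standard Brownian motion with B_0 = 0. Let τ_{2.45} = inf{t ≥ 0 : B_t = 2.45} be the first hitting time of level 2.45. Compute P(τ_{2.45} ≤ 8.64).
P(τ_{2.45} ≤ 8.64) = 2(1 − Φ(2.45/√8.64)) = 2(1 − Φ(0.8335)) ≈ 0.4046

By the reflection principle for standard BM, P(τ_b ≤ t) = 2 · P(B_t ≥ b). Since B_t ~ N(0, t), P(B_t ≥ 2.45) = 1 − Φ(2.45/√t) = 1 − Φ(2.45/√8.64) = 1 − Φ(0.8335) ≈ 0.20228. Doubling: P(τ_{2.45} ≤ 8.64) ≈ 2 · 0.20228 = 0.40456 ≈ 0.4046.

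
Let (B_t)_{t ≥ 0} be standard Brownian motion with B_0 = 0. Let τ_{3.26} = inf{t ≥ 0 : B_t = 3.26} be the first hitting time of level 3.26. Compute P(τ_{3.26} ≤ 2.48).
P(τ_{3.26} ≤ 2.48) = 2(1 − Φ(3.26/√2.48)) = 2(1 − Φ(2.0701)) ≈ 0.0384

By the reflection principle for standard BM, P(τ_b ≤ t) = 2 · P(B_t ≥ b). Since B_t ~ N(0, t), P(B_t ≥ 3.26) = 1 − Φ(3.26/√t) = 1 − Φ(3.26/√2.48) = 1 − Φ(2.0701) ≈ 0.01922. Doubling: P(τ_{3.26} ≤ 2.48) ≈ 2 · 0.01922 = 0.03844 ≈ 0.0384.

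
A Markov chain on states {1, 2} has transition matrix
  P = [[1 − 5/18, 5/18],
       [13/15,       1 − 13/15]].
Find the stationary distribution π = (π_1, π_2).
π_1 = 78/103, π_2 = 25/103

Solve πP = π with π_1 + π_2 = 1. From πP = π: π_1 · (1 − 5/18) + π_2 · 13/15 = π_1 ⇒ π_2 · 13/15 = π_1 · 5/18 ⇒ π_2/π_1 = (5/18)/(13/15) = 25/78. Together with π_1 + π_2 = 1:
  π_1 = (13/15)/(5/18 + 13/15) = (13/15)/(103/90) = 78/103,
  π_2 = (5/18)/(5/18 + 13/15) = (5/18)/(103/90) = 25/103.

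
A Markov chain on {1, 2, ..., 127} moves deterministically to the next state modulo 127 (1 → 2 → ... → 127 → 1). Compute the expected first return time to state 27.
E[T_27 | X_0 = 27] = 127

The chain cycles deterministically, so starting at state 27 it returns in exactly 127 steps. Equivalently, the stationary distribution is uniform π_j = 1/127 for every state j, so by Kac's formula E[T_27] = 1/π_27 = 127.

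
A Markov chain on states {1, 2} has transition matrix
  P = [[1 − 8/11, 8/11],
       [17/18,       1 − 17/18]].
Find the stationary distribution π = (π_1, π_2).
π_1 = 187/331, π_2 = 144/331

Solve πP = π with π_1 + π_2 = 1. From πP = π: π_1 · (1 − 8/11) + π_2 · 17/18 = π_1 ⇒ π_2 · 17/18 = π_1 · 8/11 ⇒ π_2/π_1 = (8/11)/(17/18) = 144/187. Together with π_1 + π_2 = 1:
  π_1 = (17/18)/(8/11 + 17/18) = (17/18)/(331/198) = 187/331,
  π_2 = (8/11)/(8/11 + 17/18) = (8/11)/(331/198) = 144/331.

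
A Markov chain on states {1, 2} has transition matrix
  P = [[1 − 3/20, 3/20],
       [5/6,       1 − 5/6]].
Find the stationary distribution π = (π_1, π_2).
π_1 = 50/59, π_2 = 9/59

Solve πP = π with π_1 + π_2 = 1. From πP = π: π_1 · (1 − 3/20) + π_2 · 5/6 = π_1 ⇒ π_2 · 5/6 = π_1 · 3/20 ⇒ π_2/π_1 = (3/20)/(5/6) = 9/50. Together with π_1 + π_2 = 1:
  π_1 = (5/6)/(3/20 + 5/6) = (5/6)/(59/60) = 50/59,
  π_2 = (3/20)/(3/20 + 5/6) = (3/20)/(59/60) = 9/59.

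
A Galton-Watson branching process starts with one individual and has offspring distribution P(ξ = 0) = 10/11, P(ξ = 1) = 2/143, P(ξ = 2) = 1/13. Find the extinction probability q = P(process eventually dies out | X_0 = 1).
q = 1

Mean offspring μ = 0·10/11 + 1·2/143 + 2·1/13 = 24/143 ≤ 1. For μ ≤ 1 with offspring not concentrated at 1, the Galton-Watson process goes extinct almost surely, so q = 1.
(Algebraic check: The pgf is f(s) = 10/11 + 2/143·s + 1/13·s². The extinction probability q is the smallest fixed point of f in [0, 1]. Setting s = f(s):
  1/13·s² + (2/143 − 1)·s + 10/11 = 0
  1/13·s² − (10/11 + 1/13)·s + 10/11 = 0
which factors as (s − 1)·(1/13·s − 10/11) = 0, giving roots s = 1 and s = (10/11)/(1/13) = 130/11. Since 130/11 ≥ 1, the smallest root in [0, 1] is s = 1.)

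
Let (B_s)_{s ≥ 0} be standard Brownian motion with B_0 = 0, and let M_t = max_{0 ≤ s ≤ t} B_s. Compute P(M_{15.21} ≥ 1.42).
P(M_{15.21} ≥ 1.42) = 2·P(B_{15.21} ≥ 1.42) = 2(1 − Φ(1.42/√15.21)) ≈ 0.7158

By the reflection principle for Brownian motion, P(M_t ≥ a) = 2 · P(B_t ≥ a) for a ≥ 0. Since B_t ~ N(0, t), P(B_t ≥ 1.42) = 1 − Φ(1.42/√t) = 1 − Φ(1.42/√15.21) = 1 − Φ(0.3641). So
  P(M_{15.21} ≥ 1.42) = 2(1 − Φ(0.3641)) ≈ 0.7158.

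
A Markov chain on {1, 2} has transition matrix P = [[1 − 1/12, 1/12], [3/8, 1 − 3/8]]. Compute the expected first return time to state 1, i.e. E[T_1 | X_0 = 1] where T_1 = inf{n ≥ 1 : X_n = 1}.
E[T_1 | X_0 = 1] = 1/π_1 = 11/9

For an irreducible recurrent Markov chain with stationary distribution π, E[T_i | X_0 = i] = 1/π_i (Kac's formula). Here π_1 = (3/8)/(1/12 + 3/8) = (3/8)/(11/24) = 9/11, so E[T_1 | X_0 = 1] = 1/π_1 = (1/12 + 3/8)/(3/8) = (11/24)/(3/8) = 11/9.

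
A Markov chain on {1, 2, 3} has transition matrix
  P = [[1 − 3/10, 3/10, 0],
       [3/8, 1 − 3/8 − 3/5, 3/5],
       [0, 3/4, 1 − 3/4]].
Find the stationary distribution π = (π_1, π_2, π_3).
π = (25/61, 20/61, 16/61)

This is a birth-death chain on three states, which satisfies detailed balance: π_1 · P_{12} = π_2 · P_{21} and π_2 · P_{23} = π_3 · P_{32}.
From π_1 · 3/10 = π_2 · 3/8: π_2/π_1 = (3/10)/(3/8) = 4/5.
From π_2 · 3/5 = π_3 · 3/4: π_3/π_2 = (3/5)/(3/4) = 4/5.
Take π_1 proportional to 1; then unnormalized π = (1, 4/5, 16/25). Normalize by dividing by the sum 61/25:
  π = (25/61, 20/61, 16/61).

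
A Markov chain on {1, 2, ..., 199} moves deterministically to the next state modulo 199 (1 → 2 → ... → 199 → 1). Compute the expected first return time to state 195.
E[T_195 | X_0 = 195] = 199

The chain cycles deterministically, so starting at state 195 it returns in exactly 199 steps. Equivalently, the stationary distribution is uniform π_j = 1/199 for every state j, so by Kac's formula E[T_195] = 1/π_195 = 199.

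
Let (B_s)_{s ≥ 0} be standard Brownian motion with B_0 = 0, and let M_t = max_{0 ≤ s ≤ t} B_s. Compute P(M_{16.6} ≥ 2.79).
P(M_{16.6} ≥ 2.79) = 2·P(B_{16.6} ≥ 2.79) = 2(1 − Φ(2.79/√16.6)) ≈ 0.4935

By the reflection principle for Brownian motion, P(M_t ≥ a) = 2 · P(B_t ≥ a) for a ≥ 0. Since B_t ~ N(0, t), P(B_t ≥ 2.79) = 1 − Φ(2.79/√t) = 1 − Φ(2.79/√16.6) = 1 − Φ(0.6848). So
  P(M_{16.6} ≥ 2.79) = 2(1 − Φ(0.6848)) ≈ 0.4935.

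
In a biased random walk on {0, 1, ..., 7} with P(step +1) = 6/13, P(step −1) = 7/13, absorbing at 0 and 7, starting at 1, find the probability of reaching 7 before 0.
P(hit 7 before 0) = (1 − (7/6)^1) / (1 − (7/6)^7) = 46656/543607

Let u_k denote P(reach 7 before 0 | start at k). Boundary: u_0 = 0, u_7 = 1. Recurrence: u_k = 6/13·u_{k+1} + 7/13·u_{k-1} for 1 ≤ k ≤ 6. Try u_k = A + B·r^k with r = q/p = (7/13)/(6/13) = 7/6. Substitution satisfies the recurrence; boundary conditions give:
  u_k = (1 − r^k) / (1 − r^N) = (1 − (7/6)^1) / (1 − (7/6)^7) = 46656/543607.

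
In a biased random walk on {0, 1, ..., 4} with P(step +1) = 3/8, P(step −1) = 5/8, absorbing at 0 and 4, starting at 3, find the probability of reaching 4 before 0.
P(hit 4 before 0) = (1 − (5/3)^3) / (1 − (5/3)^4) = 147/272

Let u_k denote P(reach 4 before 0 | start at k). Boundary: u_0 = 0, u_4 = 1. Recurrence: u_k = 3/8·u_{k+1} + 5/8·u_{k-1} for 1 ≤ k ≤ 3. Try u_k = A + B·r^k with r = q/p = (5/8)/(3/8) = 5/3. Substitution satisfies the recurrence; boundary conditions give:
  u_k = (1 − r^k) / (1 − r^N) = (1 − (5/3)^3) / (1 − (5/3)^4) = 147/272.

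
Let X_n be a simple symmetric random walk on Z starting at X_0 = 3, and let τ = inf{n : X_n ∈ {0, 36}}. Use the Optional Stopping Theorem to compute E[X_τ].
E[X_τ] = 3

X_n is a martingale and τ is a bounded-mean stopping time (indeed τ is finite a.s. with bounded expectation since the walk is in a bounded region). By the OST, E[X_τ] = E[X_0] = 3. Equivalently: E[X_τ] = 36 · P(hit 36 first) + 0 · P(hit 0 first) = 36 · (3/36) = 3.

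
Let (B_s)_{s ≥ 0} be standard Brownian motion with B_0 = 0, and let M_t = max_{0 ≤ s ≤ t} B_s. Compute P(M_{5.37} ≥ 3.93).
P(M_{5.37} ≥ 3.93) = 2·P(B_{5.37} ≥ 3.93) = 2(1 − Φ(3.93/√5.37)) ≈ 0.0899

By the reflection principle for Brownian motion, P(M_t ≥ a) = 2 · P(B_t ≥ a) for a ≥ 0. Since B_t ~ N(0, t), P(B_t ≥ 3.93) = 1 − Φ(3.93/√t) = 1 − Φ(3.93/√5.37) = 1 − Φ(1.6959). So
  P(M_{5.37} ≥ 3.93) = 2(1 − Φ(1.6959)) ≈ 0.0899.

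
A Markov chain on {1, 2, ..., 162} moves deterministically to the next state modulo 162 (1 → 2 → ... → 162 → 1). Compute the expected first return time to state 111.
E[T_111 | X_0 = 111] = 162

The chain cycles deterministically, so starting at state 111 it returns in exactly 162 steps. Equivalently, the stationary distribution is uniform π_j = 1/162 for every state j, so by Kac's formula E[T_111] = 1/π_111 = 162.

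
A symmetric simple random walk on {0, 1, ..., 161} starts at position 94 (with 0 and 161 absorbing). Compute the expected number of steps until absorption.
E[τ | X_0 = 94] = 6298

Let v_k = E[τ | X_0 = k]. Boundary: v_0 = v_161 = 0. Recurrence: v_k = 1 + (v_{k-1} + v_{k+1})/2 for 1 ≤ k ≤ 160. The particular solution to v_k − (v_{k-1} + v_{k+1})/2 = 1 is v_k = −k^2. Adding homogeneous solution A + B k and matching boundaries gives v_k = k (161 − k). Substituting k = 94: v_94 = 94 · 67 = 6298.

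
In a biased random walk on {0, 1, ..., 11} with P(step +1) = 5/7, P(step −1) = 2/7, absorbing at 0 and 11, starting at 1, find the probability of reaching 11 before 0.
P(hit 11 before 0) = (1 − (2/5)^1) / (1 − (2/5)^11) = 9765625/16275359

Let u_k denote P(reach 11 before 0 | start at k). Boundary: u_0 = 0, u_11 = 1. Recurrence: u_k = 5/7·u_{k+1} + 2/7·u_{k-1} for 1 ≤ k ≤ 10. Try u_k = A + B·r^k with r = q/p = (2/7)/(5/7) = 2/5. Substitution satisfies the recurrence; boundary conditions give:
  u_k = (1 − r^k) / (1 − r^N) = (1 − (2/5)^1) / (1 − (2/5)^11) = 9765625/16275359.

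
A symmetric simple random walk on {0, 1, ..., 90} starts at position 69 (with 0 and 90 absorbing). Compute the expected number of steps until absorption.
E[τ | X_0 = 69] = 1449

Let v_k = E[τ | X_0 = k]. Boundary: v_0 = v_90 = 0. Recurrence: v_k = 1 + (v_{k-1} + v_{k+1})/2 for 1 ≤ k ≤ 89. The particular solution to v_k − (v_{k-1} + v_{k+1})/2 = 1 is v_k = −k^2. Adding homogeneous solution A + B k and matching boundaries gives v_k = k (90 − k). Substituting k = 69: v_69 = 69 · 21 = 1449.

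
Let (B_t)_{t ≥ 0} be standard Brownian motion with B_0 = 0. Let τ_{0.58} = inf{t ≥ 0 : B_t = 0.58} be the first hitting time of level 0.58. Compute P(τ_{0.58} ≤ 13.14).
P(τ_{0.58} ≤ 13.14) = 2(1 − Φ(0.58/√13.14)) = 2(1 − Φ(0.1600)) ≈ 0.8729

By the reflection principle for standard BM, P(τ_b ≤ t) = 2 · P(B_t ≥ b). Since B_t ~ N(0, t), P(B_t ≥ 0.58) = 1 − Φ(0.58/√t) = 1 − Φ(0.58/√13.14) = 1 − Φ(0.1600) ≈ 0.43644. Doubling: P(τ_{0.58} ≤ 13.14) ≈ 2 · 0.43644 = 0.87288 ≈ 0.8729.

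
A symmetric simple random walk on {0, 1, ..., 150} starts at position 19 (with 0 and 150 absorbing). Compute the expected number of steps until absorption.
E[τ | X_0 = 19] = 2489

Let v_k = E[τ | X_0 = k]. Boundary: v_0 = v_150 = 0. Recurrence: v_k = 1 + (v_{k-1} + v_{k+1})/2 for 1 ≤ k ≤ 149. The particular solution to v_k − (v_{k-1} + v_{k+1})/2 = 1 is v_k = −k^2. Adding homogeneous solution A + B k and matching boundaries gives v_k = k (150 − k). Substituting k = 19: v_19 = 19 · 131 = 2489.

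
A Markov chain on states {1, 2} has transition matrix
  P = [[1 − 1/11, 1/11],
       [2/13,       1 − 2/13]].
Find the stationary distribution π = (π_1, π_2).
π_1 = 22/35, π_2 = 13/35

Solve πP = π with π_1 + π_2 = 1. From πP = π: π_1 · (1 − 1/11) + π_2 · 2/13 = π_1 ⇒ π_2 · 2/13 = π_1 · 1/11 ⇒ π_2/π_1 = (1/11)/(2/13) = 13/22. Together with π_1 + π_2 = 1:
  π_1 = (2/13)/(1/11 + 2/13) = (2/13)/(35/143) = 22/35,
  π_2 = (1/11)/(1/11 + 2/13) = (1/11)/(35/143) = 13/35.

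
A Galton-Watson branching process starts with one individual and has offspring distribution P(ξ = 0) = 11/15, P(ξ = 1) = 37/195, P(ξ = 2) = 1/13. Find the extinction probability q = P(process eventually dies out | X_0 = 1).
q = 1

Mean offspring μ = 0·11/15 + 1·37/195 + 2·1/13 = 67/195 ≤ 1. For μ ≤ 1 with offspring not concentrated at 1, the Galton-Watson process goes extinct almost surely, so q = 1.
(Algebraic check: The pgf is f(s) = 11/15 + 37/195·s + 1/13·s². The extinction probability q is the smallest fixed point of f in [0, 1]. Setting s = f(s):
  1/13·s² + (37/195 − 1)·s + 11/15 = 0
  1/13·s² − (11/15 + 1/13)·s + 11/15 = 0
which factors as (s − 1)·(1/13·s − 11/15) = 0, giving roots s = 1 and s = (11/15)/(1/13) = 143/15. Since 143/15 ≥ 1, the smallest root in [0, 1] is s = 1.)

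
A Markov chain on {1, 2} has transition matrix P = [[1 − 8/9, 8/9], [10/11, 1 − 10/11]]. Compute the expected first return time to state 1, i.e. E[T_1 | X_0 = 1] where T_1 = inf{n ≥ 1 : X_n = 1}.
E[T_1 | X_0 = 1] = 1/π_1 = 89/45

For an irreducible recurrent Markov chain with stationary distribution π, E[T_i | X_0 = i] = 1/π_i (Kac's formula). Here π_1 = (10/11)/(8/9 + 10/11) = (10/11)/(178/99) = 45/89, so E[T_1 | X_0 = 1] = 1/π_1 = (8/9 + 10/11)/(10/11) = (178/99)/(10/11) = 89/45.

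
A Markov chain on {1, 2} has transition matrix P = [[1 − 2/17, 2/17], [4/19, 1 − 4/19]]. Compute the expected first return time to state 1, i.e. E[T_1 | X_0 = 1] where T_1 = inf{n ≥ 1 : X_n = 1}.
E[T_1 | X_0 = 1] = 1/π_1 = 53/34

For an irreducible recurrent Markov chain with stationary distribution π, E[T_i | X_0 = i] = 1/π_i (Kac's formula). Here π_1 = (4/19)/(2/17 + 4/19) = (4/19)/(106/323) = 34/53, so E[T_1 | X_0 = 1] = 1/π_1 = (2/17 + 4/19)/(4/19) = (106/323)/(4/19) = 53/34.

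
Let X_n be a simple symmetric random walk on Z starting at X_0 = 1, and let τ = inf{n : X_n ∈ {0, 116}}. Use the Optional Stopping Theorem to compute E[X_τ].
E[X_τ] = 1

X_n is a martingale and τ is a bounded-mean stopping time (indeed τ is finite a.s. with bounded expectation since the walk is in a bounded region). By the OST, E[X_τ] = E[X_0] = 1. Equivalently: E[X_τ] = 116 · P(hit 116 first) + 0 · P(hit 0 first) = 116 · (1/116) = 1.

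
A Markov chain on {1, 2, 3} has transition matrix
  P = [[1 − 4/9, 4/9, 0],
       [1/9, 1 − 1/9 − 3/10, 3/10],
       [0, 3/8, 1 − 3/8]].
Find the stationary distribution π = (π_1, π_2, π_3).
π = (5/41, 20/41, 16/41)

This is a birth-death chain on three states, which satisfies detailed balance: π_1 · P_{12} = π_2 · P_{21} and π_2 · P_{23} = π_3 · P_{32}.
From π_1 · 4/9 = π_2 · 1/9: π_2/π_1 = (4/9)/(1/9) = 4.
From π_2 · 3/10 = π_3 · 3/8: π_3/π_2 = (3/10)/(3/8) = 4/5.
Take π_1 proportional to 1; then unnormalized π = (1, 4, 16/5). Normalize by dividing by the sum 41/5:
  π = (5/41, 20/41, 16/41).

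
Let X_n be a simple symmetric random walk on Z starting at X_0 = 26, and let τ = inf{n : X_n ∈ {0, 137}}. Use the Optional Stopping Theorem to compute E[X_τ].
E[X_τ] = 26

X_n is a martingale and τ is a bounded-mean stopping time (indeed τ is finite a.s. with bounded expectation since the walk is in a bounded region). By the OST, E[X_τ] = E[X_0] = 26. Equivalently: E[X_τ] = 137 · P(hit 137 first) + 0 · P(hit 0 first) = 137 · (26/137) = 26.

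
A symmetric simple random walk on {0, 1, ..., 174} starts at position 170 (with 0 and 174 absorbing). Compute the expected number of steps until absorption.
E[τ | X_0 = 170] = 680

Let v_k = E[τ | X_0 = k]. Boundary: v_0 = v_174 = 0. Recurrence: v_k = 1 + (v_{k-1} + v_{k+1})/2 for 1 ≤ k ≤ 173. The particular solution to v_k − (v_{k-1} + v_{k+1})/2 = 1 is v_k = −k^2. Adding homogeneous solution A + B k and matching boundaries gives v_k = k (174 − k). Substituting k = 170: v_170 = 170 · 4 = 680.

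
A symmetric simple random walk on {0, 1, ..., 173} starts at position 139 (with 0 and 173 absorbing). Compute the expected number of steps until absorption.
E[τ | X_0 = 139] = 4726

Let v_k = E[τ | X_0 = k]. Boundary: v_0 = v_173 = 0. Recurrence: v_k = 1 + (v_{k-1} + v_{k+1})/2 for 1 ≤ k ≤ 172. The particular solution to v_k − (v_{k-1} + v_{k+1})/2 = 1 is v_k = −k^2. Adding homogeneous solution A + B k and matching boundaries gives v_k = k (173 − k). Substituting k = 139: v_139 = 139 · 34 = 4726.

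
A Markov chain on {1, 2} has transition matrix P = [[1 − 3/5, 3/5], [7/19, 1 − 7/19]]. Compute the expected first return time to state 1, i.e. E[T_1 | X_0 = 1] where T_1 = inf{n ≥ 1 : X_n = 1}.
E[T_1 | X_0 = 1] = 1/π_1 = 92/35

For an irreducible recurrent Markov chain with stationary distribution π, E[T_i | X_0 = i] = 1/π_i (Kac's formula). Here π_1 = (7/19)/(3/5 + 7/19) = (7/19)/(92/95) = 35/92, so E[T_1 | X_0 = 1] = 1/π_1 = (3/5 + 7/19)/(7/19) = (92/95)/(7/19) = 92/35.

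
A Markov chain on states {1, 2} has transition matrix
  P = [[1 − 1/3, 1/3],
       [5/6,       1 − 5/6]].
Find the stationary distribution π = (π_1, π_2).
π_1 = 5/7, π_2 = 2/7

Solve πP = π with π_1 + π_2 = 1. From πP = π: π_1 · (1 − 1/3) + π_2 · 5/6 = π_1 ⇒ π_2 · 5/6 = π_1 · 1/3 ⇒ π_2/π_1 = (1/3)/(5/6) = 2/5. Together with π_1 + π_2 = 1:
  π_1 = (5/6)/(1/3 + 5/6) = (5/6)/(7/6) = 5/7,
  π_2 = (1/3)/(1/3 + 5/6) = (1/3)/(7/6) = 2/7.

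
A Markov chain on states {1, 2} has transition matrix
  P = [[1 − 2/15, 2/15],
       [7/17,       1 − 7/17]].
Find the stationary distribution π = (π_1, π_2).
π_1 = 105/139, π_2 = 34/139

Solve πP = π with π_1 + π_2 = 1. From πP = π: π_1 · (1 − 2/15) + π_2 · 7/17 = π_1 ⇒ π_2 · 7/17 = π_1 · 2/15 ⇒ π_2/π_1 = (2/15)/(7/17) = 34/105. Together with π_1 + π_2 = 1:
  π_1 = (7/17)/(2/15 + 7/17) = (7/17)/(139/255) = 105/139,
  π_2 = (2/15)/(2/15 + 7/17) = (2/15)/(139/255) = 34/139.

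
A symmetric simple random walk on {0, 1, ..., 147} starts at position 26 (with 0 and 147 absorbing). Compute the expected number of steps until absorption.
E[τ | X_0 = 26] = 3146

Let v_k = E[τ | X_0 = k]. Boundary: v_0 = v_147 = 0. Recurrence: v_k = 1 + (v_{k-1} + v_{k+1})/2 for 1 ≤ k ≤ 146. The particular solution to v_k − (v_{k-1} + v_{k+1})/2 = 1 is v_k = −k^2. Adding homogeneous solution A + B k and matching boundaries gives v_k = k (147 − k). Substituting k = 26: v_26 = 26 · 121 = 3146.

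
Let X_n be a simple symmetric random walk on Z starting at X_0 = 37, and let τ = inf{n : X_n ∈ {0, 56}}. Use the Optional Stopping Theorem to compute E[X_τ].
E[X_τ] = 37

X_n is a martingale and τ is a bounded-mean stopping time (indeed τ is finite a.s. with bounded expectation since the walk is in a bounded region). By the OST, E[X_τ] = E[X_0] = 37. Equivalently: E[X_τ] = 56 · P(hit 56 first) + 0 · P(hit 0 first) = 56 · (37/56) = 37.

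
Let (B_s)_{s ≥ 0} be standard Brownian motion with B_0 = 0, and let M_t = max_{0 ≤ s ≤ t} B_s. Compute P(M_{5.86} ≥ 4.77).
P(M_{5.86} ≥ 4.77) = 2·P(B_{5.86} ≥ 4.77) = 2(1 − Φ(4.77/√5.86)) ≈ 0.0488

By the reflection principle for Brownian motion, P(M_t ≥ a) = 2 · P(B_t ≥ a) for a ≥ 0. Since B_t ~ N(0, t), P(B_t ≥ 4.77) = 1 − Φ(4.77/√t) = 1 − Φ(4.77/√5.86) = 1 − Φ(1.9705). So
  P(M_{5.86} ≥ 4.77) = 2(1 − Φ(1.9705)) ≈ 0.0488.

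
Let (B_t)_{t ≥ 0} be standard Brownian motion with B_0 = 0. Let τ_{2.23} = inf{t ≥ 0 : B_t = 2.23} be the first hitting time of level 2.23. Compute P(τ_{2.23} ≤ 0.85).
P(τ_{2.23} ≤ 0.85) = 2(1 − Φ(2.23/√0.85)) = 2(1 − Φ(2.4188)) ≈ 0.0156

By the reflection principle for standard BM, P(τ_b ≤ t) = 2 · P(B_t ≥ b). Since B_t ~ N(0, t), P(B_t ≥ 2.23) = 1 − Φ(2.23/√t) = 1 − Φ(2.23/√0.85) = 1 − Φ(2.4188) ≈ 0.00779. Doubling: P(τ_{2.23} ≤ 0.85) ≈ 2 · 0.00779 = 0.01558 ≈ 0.0156.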